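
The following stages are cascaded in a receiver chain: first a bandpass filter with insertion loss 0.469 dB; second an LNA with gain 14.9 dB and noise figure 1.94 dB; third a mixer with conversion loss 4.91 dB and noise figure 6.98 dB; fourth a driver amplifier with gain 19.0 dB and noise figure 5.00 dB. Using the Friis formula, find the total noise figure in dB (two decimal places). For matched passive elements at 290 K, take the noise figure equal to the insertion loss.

3.28 dB

Convert to linear (a loss of L dB is a gain of −L dB): F_i = 10^(NF_i/10), G_i = 10^(G_i,dB/10)
  Stage 1: F_1 = 10^(0.469/10) = 1.114, G_1 = 10^(−0.469/10) = 0.8976
  Stage 2: F_2 = 10^(1.94/10) = 1.563, G_2 = 10^(14.9/10) = 30.90
  Stage 3: F_3 = 10^(6.98/10) = 4.989, G_3 = 10^(−4.91/10) = 0.3228
  Stage 4: F_4 = 10^(5.00/10) = 3.162, G_4 = 10^(19.0/10) = 79.43
Friis cascade:
  F = 1.114 + (1.563 − 1)/0.8976 + (4.989 − 1)/27.74 + (3.162 − 1)/8.956 = 2.127
NF = 10 log₁₀(2.127) = 3.28 dB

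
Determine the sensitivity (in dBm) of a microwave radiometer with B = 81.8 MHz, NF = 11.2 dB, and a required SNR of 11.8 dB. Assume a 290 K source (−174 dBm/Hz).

Sensitivity = −174 + 10 log₁₀(B) + NF + SNR_min
= −174 + 79.13 + 11.2 + 11.8
= −71.87 dBm → −71.9 dBm

−71.9 dBm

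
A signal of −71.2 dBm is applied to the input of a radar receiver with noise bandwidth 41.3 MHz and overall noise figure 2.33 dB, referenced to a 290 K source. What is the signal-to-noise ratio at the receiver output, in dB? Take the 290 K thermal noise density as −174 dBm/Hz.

24.3 dB

Noise floor: N = −174 + 10 log₁₀(B) + NF
10 log₁₀(4.13×10⁷) = 76.16 dB
N = −174 + 76.16 + 2.33 = −95.51 dBm
SNR = P_sig − N = −71.2 − (−95.51) = 24.31 dB → 24.3 dB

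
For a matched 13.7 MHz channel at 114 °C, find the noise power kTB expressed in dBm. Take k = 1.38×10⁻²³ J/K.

T = 114 °C + 273.15 = 387.15 K
P_n = kTB = 1.38×10⁻²³ × 387.15 × 1.37×10⁷ = 7.32×10⁻¹⁴ W
In dBm: 10 log₁₀(7.32×10⁻¹⁴ / 10⁻³) = −101.4 dBm

−101.4 dBm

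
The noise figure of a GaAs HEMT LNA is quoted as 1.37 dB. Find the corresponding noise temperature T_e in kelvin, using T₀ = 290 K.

F = 10^(1.37/10) = 1.37088
T_e = (F − 1)·T₀ = (1.37088 − 1) × 290 = 108 K

108 K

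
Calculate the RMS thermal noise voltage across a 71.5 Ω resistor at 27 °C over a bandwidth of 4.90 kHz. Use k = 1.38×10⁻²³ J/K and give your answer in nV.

76.2 nV

T = 27 °C + 273.15 = 300.15 K
V_n = √(4kTRB)
4kTRB = 4 × 1.38×10⁻²³ × 300.15 × 7.15×10¹ × 4.90×10³ = 5.80×10⁻¹⁵ V²
V_n = √(5.80×10⁻¹⁵) = 7.62×10⁻⁸ V = 76.2 nV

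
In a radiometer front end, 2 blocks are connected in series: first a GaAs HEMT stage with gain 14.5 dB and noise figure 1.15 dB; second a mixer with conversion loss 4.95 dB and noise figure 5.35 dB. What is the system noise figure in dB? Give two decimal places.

Convert to linear (a loss of L dB is a gain of −L dB): F_i = 10^(NF_i/10), G_i = 10^(G_i,dB/10)
  Stage 1: F_1 = 10^(1.15/10) = 1.303, G_1 = 10^(14.5/10) = 28.18
  Stage 2: F_2 = 10^(5.35/10) = 3.428, G_2 = 10^(−4.95/10) = 0.3199
Friis cascade:
  F = 1.303 + (3.428 − 1)/28.18 = 1.389
NF = 10 log₁₀(1.389) = 1.43 dB

1.43 dB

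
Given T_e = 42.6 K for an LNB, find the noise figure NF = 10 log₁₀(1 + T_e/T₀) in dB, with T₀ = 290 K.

F = 1 + T_e/T₀ = 1 + 42.6/290 = 1.1469
NF = 10 log₁₀(1.1469) = 0.595 dB

0.595 dB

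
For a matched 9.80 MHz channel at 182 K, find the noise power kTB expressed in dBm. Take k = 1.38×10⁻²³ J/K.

P_n = kTB = 1.38×10⁻²³ × 182 × 9.80×10⁶ = 2.46×10⁻¹⁴ W
In dBm: 10 log₁₀(2.46×10⁻¹⁴ / 10⁻³) = −106.1 dBm

−106.1 dBm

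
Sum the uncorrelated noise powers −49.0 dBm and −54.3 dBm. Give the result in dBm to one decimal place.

Convert to linear, add, convert back:
P₁ = 1.26×10⁻⁸ W, P₂ = 3.72×10⁻⁹ W
P_tot = 1.63×10⁻⁸ W → 10 log₁₀(P_tot / 10⁻³) = −47.9 dBm

−47.9 dBm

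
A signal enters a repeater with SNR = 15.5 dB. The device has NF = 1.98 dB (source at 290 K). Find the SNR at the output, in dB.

By definition F = SNR_in/SNR_out, so in dB: SNR_out = SNR_in − NF
SNR_out = 15.5 − 1.98 = 13.52 dB

13.52 dB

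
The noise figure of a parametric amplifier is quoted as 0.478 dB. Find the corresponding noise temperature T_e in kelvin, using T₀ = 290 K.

33.7 K

F = 10^(0.478/10) = 1.11635
T_e = (F − 1)·T₀ = (1.11635 − 1) × 290 = 33.7 K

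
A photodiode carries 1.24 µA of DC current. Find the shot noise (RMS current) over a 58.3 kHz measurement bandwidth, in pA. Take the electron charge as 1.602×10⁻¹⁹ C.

152 pA

I_n = √(2qI·B)
2qI·B = 2 × 1.602×10⁻¹⁹ × 1.24×10⁻⁶ × 5.83×10⁴ = 2.32×10⁻²⁰ A²
I_n = √(2.32×10⁻²⁰) = 1.52×10⁻¹⁰ A = 152 pA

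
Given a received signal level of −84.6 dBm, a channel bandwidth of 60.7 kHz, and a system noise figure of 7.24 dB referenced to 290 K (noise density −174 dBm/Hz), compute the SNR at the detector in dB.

34.3 dB

Noise floor: N = −174 + 10 log₁₀(B) + NF
10 log₁₀(6.07×10⁴) = 47.83 dB
N = −174 + 47.83 + 7.24 = −118.93 dBm
SNR = P_sig − N = −84.6 − (−118.93) = 34.33 dB → 34.3 dB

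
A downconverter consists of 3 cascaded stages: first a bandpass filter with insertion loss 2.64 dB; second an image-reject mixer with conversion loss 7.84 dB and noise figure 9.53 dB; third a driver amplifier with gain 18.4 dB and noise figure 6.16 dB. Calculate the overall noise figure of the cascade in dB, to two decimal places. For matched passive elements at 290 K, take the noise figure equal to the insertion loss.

Convert to linear (a loss of L dB is a gain of −L dB): F_i = 10^(NF_i/10), G_i = 10^(G_i,dB/10)
  Stage 1: F_1 = 10^(2.64/10) = 1.837, G_1 = 10^(−2.64/10) = 0.5445
  Stage 2: F_2 = 10^(9.53/10) = 8.974, G_2 = 10^(−7.84/10) = 0.1644
  Stage 3: F_3 = 10^(6.16/10) = 4.130, G_3 = 10^(18.4/10) = 69.18
Friis cascade:
  F = 1.837 + (8.974 − 1)/0.5445 + (4.130 − 1)/0.08954 = 51.44
NF = 10 log₁₀(51.44) = 17.11 dB

17.11 dB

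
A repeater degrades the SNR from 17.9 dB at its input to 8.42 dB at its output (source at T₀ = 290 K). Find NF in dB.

NF (dB) = SNR_in(dB) − SNR_out(dB) when the source is at T₀
NF = 17.9 − 8.42 = 9.48 dB

9.48 dB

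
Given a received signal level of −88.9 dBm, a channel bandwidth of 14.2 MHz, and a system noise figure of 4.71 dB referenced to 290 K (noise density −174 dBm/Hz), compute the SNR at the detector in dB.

8.9 dB

Noise floor: N = −174 + 10 log₁₀(B) + NF
10 log₁₀(1.42×10⁷) = 71.52 dB
N = −174 + 71.52 + 4.71 = −97.77 dBm
SNR = P_sig − N = −88.9 − (−97.77) = 8.87 dB → 8.9 dB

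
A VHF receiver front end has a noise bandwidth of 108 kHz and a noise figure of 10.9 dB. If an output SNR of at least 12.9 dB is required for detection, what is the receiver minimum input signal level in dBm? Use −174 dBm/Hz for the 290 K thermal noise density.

Sensitivity = −174 + 10 log₁₀(B) + NF + SNR_min
= −174 + 50.33 + 10.9 + 12.9
= −99.87 dBm → −99.9 dBm

−99.9 dBm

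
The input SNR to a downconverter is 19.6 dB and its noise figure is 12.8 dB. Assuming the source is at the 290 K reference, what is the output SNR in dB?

By definition F = SNR_in/SNR_out, so in dB: SNR_out = SNR_in − NF
SNR_out = 19.6 − 12.8 = 6.8 dB

6.8 dB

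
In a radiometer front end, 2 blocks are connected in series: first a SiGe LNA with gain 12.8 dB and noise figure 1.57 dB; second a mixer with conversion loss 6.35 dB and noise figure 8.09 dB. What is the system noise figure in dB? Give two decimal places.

Convert to linear (a loss of L dB is a gain of −L dB): F_i = 10^(NF_i/10), G_i = 10^(G_i,dB/10)
  Stage 1: F_1 = 10^(1.57/10) = 1.435, G_1 = 10^(12.8/10) = 19.05
  Stage 2: F_2 = 10^(8.09/10) = 6.442, G_2 = 10^(−6.35/10) = 0.2317
Friis cascade:
  F = 1.435 + (6.442 − 1)/19.05 = 1.721
NF = 10 log₁₀(1.721) = 2.36 dB

2.36 dB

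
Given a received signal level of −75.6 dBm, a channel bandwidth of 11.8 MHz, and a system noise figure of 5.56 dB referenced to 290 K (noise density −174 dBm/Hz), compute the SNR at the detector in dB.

22.1 dB

Noise floor: N = −174 + 10 log₁₀(B) + NF
10 log₁₀(1.18×10⁷) = 70.72 dB
N = −174 + 70.72 + 5.56 = −97.72 dBm
SNR = P_sig − N = −75.6 − (−97.72) = 22.12 dB → 22.1 dB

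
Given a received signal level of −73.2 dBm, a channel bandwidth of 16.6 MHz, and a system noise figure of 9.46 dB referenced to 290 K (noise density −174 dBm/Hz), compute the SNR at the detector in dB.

Noise floor: N = −174 + 10 log₁₀(B) + NF
10 log₁₀(1.66×10⁷) = 72.2 dB
N = −174 + 72.2 + 9.46 = −92.34 dBm
SNR = P_sig − N = −73.2 − (−92.34) = 19.14 dB → 19.1 dB

19.1 dB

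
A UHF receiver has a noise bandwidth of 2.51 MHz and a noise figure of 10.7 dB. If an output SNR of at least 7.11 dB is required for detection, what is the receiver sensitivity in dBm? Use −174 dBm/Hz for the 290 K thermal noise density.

−92.2 dBm

Sensitivity = −174 + 10 log₁₀(B) + NF + SNR_min
= −174 + 64 + 10.7 + 7.11
= −92.19 dBm → −92.2 dBm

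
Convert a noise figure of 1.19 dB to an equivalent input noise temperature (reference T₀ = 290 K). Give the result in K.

F = 10^(1.19/10) = 1.31522
T_e = (F − 1)·T₀ = (1.31522 − 1) × 290 = 91.4 K

91.4 K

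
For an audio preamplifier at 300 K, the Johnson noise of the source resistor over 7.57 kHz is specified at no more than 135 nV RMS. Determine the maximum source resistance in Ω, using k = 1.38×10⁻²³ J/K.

145 Ω

Johnson–Nyquist: V_n = √(4kTRB) ⇒ R = V_n² / (4kTB)
4kTB = 4 × 1.38×10⁻²³ × 300 × 7.57×10³ = 1.25×10⁻¹⁶
R = (1.35×10⁻⁷)² / 1.25×10⁻¹⁶ = 1.45×10² Ω = 145 Ω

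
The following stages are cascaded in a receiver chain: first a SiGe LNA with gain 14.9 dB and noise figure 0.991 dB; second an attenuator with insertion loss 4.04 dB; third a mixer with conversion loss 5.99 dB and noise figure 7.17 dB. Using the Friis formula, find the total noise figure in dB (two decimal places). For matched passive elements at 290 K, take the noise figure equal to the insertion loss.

Convert to linear (a loss of L dB is a gain of −L dB): F_i = 10^(NF_i/10), G_i = 10^(G_i,dB/10)
  Stage 1: F_1 = 10^(0.991/10) = 1.256, G_1 = 10^(14.9/10) = 30.90
  Stage 2: F_2 = 10^(4.04/10) = 2.535, G_2 = 10^(−4.04/10) = 0.3945
  Stage 3: F_3 = 10^(7.17/10) = 5.212, G_3 = 10^(−5.99/10) = 0.2518
Friis cascade:
  F = 1.256 + (2.535 − 1)/30.90 + (5.212 − 1)/12.19 = 1.652
NF = 10 log₁₀(1.652) = 2.18 dB

2.18 dB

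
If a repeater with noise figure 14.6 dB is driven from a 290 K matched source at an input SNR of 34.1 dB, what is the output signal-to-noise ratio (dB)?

By definition F = SNR_in/SNR_out, so in dB: SNR_out = SNR_in − NF
SNR_out = 34.1 − 14.6 = 19.5 dB

19.5 dB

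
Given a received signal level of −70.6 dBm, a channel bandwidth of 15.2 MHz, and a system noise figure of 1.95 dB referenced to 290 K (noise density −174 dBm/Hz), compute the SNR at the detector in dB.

Noise floor: N = −174 + 10 log₁₀(B) + NF
10 log₁₀(1.52×10⁷) = 71.82 dB
N = −174 + 71.82 + 1.95 = −100.23 dBm
SNR = P_sig − N = −70.6 − (−100.23) = 29.63 dB → 29.6 dB

29.6 dB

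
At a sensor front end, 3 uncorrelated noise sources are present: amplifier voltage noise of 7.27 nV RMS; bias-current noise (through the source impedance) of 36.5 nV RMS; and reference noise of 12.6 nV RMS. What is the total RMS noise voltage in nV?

39.3 nV

Uncorrelated sources add in power (mean-square): V_tot = √(ΣV_i²)
V_tot = √[(7.27×10⁻⁹)² + (3.65×10⁻⁸)² + (1.26×10⁻⁸)²] = 3.93×10⁻⁸ V = 39.3 nV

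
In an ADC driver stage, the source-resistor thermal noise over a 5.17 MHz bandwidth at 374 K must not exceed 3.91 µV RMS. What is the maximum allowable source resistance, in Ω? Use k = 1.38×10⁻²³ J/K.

143 Ω

Johnson–Nyquist: V_n = √(4kTRB) ⇒ R = V_n² / (4kTB)
4kTB = 4 × 1.38×10⁻²³ × 374 × 5.17×10⁶ = 1.07×10⁻¹³
R = (3.91×10⁻⁶)² / 1.07×10⁻¹³ = 1.43×10² Ω = 143 Ω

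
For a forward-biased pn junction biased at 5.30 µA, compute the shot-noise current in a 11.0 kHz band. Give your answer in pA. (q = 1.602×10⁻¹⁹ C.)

I_n = √(2qI·B)
2qI·B = 2 × 1.602×10⁻¹⁹ × 5.30×10⁻⁶ × 1.10×10⁴ = 1.87×10⁻²⁰ A²
I_n = √(1.87×10⁻²⁰) = 1.37×10⁻¹⁰ A = 137 pA

137 pA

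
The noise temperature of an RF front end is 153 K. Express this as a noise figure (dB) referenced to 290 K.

1.84 dB

F = 1 + T_e/T₀ = 1 + 153/290 = 1.52759
NF = 10 log₁₀(1.52759) = 1.84 dB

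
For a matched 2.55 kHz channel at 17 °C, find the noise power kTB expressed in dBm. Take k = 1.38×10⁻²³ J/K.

−139.9 dBm

T = 17 °C + 273.15 = 290.15 K
P_n = kTB = 1.38×10⁻²³ × 290.15 × 2.55×10³ = 1.02×10⁻¹⁷ W
In dBm: 10 log₁₀(1.02×10⁻¹⁷ / 10⁻³) = −139.9 dBm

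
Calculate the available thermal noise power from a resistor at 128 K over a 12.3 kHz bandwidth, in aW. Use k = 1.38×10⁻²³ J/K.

P_n = kTB = 1.38×10⁻²³ × 128 × 1.23×10⁴ = 2.17×10⁻¹⁷ W = 21.7 aW

21.7 aW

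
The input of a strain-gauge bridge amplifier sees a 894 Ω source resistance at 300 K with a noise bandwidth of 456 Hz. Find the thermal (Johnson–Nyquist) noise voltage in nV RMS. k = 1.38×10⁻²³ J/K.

V_n = √(4kTRB)
4kTRB = 4 × 1.38×10⁻²³ × 300 × 8.94×10² × 4.56×10² = 6.75×10⁻¹⁵ V²
V_n = √(6.75×10⁻¹⁵) = 8.22×10⁻⁸ V = 82.2 nV

82.2 nV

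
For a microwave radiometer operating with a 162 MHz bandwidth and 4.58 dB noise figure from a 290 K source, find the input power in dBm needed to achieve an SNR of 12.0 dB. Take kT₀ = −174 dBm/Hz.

Sensitivity = −174 + 10 log₁₀(B) + NF + SNR_min
= −174 + 82.1 + 4.58 + 12.0
= −75.32 dBm → −75.3 dBm

−75.3 dBm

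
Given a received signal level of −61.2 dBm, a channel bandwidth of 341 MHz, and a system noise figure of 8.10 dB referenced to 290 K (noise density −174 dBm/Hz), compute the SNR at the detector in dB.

19.4 dB

Noise floor: N = −174 + 10 log₁₀(B) + NF
10 log₁₀(3.41×10⁸) = 85.33 dB
N = −174 + 85.33 + 8.10 = −80.57 dBm
SNR = P_sig − N = −61.2 − (−80.57) = 19.37 dB → 19.4 dB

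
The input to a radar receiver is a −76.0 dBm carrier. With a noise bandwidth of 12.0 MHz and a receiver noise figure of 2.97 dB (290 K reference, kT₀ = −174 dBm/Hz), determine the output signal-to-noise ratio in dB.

24.2 dB

Noise floor: N = −174 + 10 log₁₀(B) + NF
10 log₁₀(1.20×10⁷) = 70.79 dB
N = −174 + 70.79 + 2.97 = −100.24 dBm
SNR = P_sig − N = −76.0 − (−100.24) = 24.24 dB → 24.2 dB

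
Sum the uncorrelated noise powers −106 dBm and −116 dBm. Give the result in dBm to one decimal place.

−105.6 dBm

Convert to linear, add, convert back:
P₁ = 2.51×10⁻¹⁴ W, P₂ = 2.51×10⁻¹⁵ W
P_tot = 2.76×10⁻¹⁴ W → 10 log₁₀(P_tot / 10⁻³) = −105.6 dBm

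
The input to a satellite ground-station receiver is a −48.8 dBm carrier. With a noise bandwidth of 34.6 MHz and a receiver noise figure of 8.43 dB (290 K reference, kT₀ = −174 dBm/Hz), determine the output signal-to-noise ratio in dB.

Noise floor: N = −174 + 10 log₁₀(B) + NF
10 log₁₀(3.46×10⁷) = 75.39 dB
N = −174 + 75.39 + 8.43 = −90.18 dBm
SNR = P_sig − N = −48.8 − (−90.18) = 41.38 dB → 41.4 dB

41.4 dB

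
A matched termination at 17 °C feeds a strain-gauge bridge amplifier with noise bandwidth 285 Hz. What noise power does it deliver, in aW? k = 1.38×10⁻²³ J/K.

1.14 aW

T = 17 °C + 273.15 = 290.15 K
P_n = kTB = 1.38×10⁻²³ × 290.15 × 2.85×10² = 1.14×10⁻¹⁸ W = 1.14 aW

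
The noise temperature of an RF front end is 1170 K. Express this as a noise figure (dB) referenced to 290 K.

F = 1 + T_e/T₀ = 1 + 1170/290 = 5.03448
NF = 10 log₁₀(5.03448) = 7.02 dB

7.02 dB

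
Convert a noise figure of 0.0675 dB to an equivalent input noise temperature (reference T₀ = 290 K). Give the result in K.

4.54 K

F = 10^(0.0675/10) = 1.01566
T_e = (F − 1)·T₀ = (1.01566 − 1) × 290 = 4.54 K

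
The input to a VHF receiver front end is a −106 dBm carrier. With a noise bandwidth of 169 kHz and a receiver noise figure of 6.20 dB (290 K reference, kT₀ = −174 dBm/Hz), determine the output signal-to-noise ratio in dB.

9.5 dB

Noise floor: N = −174 + 10 log₁₀(B) + NF
10 log₁₀(1.69×10⁵) = 52.28 dB
N = −174 + 52.28 + 6.20 = −115.52 dBm
SNR = P_sig − N = −106 − (−115.52) = 9.52 dB → 9.5 dB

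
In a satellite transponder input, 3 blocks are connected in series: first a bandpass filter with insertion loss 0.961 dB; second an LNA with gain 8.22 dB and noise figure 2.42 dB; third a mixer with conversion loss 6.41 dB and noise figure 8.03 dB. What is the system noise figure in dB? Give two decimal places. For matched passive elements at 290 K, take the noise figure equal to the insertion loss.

5.03 dB

Convert to linear (a loss of L dB is a gain of −L dB): F_i = 10^(NF_i/10), G_i = 10^(G_i,dB/10)
  Stage 1: F_1 = 10^(0.961/10) = 1.248, G_1 = 10^(−0.961/10) = 0.8015
  Stage 2: F_2 = 10^(2.42/10) = 1.746, G_2 = 10^(8.22/10) = 6.637
  Stage 3: F_3 = 10^(8.03/10) = 6.353, G_3 = 10^(−6.41/10) = 0.2286
Friis cascade:
  F = 1.248 + (1.746 − 1)/0.8015 + (6.353 − 1)/5.320 = 3.184
NF = 10 log₁₀(3.184) = 5.03 dB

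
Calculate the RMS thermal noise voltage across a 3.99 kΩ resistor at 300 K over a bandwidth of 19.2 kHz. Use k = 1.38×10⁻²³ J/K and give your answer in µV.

1.13 µV

V_n = √(4kTRB)
4kTRB = 4 × 1.38×10⁻²³ × 300 × 3.99×10³ × 1.92×10⁴ = 1.27×10⁻¹² V²
V_n = √(1.27×10⁻¹²) = 1.13×10⁻⁶ V = 1.13 µV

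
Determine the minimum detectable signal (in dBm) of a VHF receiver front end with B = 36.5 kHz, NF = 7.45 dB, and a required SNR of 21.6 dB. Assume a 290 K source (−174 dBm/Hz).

Sensitivity = −174 + 10 log₁₀(B) + NF + SNR_min
= −174 + 45.62 + 7.45 + 21.6
= −99.33 dBm → −99.3 dBm

−99.3 dBm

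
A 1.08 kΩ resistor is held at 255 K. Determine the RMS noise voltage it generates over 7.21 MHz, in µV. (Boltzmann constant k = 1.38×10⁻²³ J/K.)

10.5 µV

V_n = √(4kTRB)
4kTRB = 4 × 1.38×10⁻²³ × 255 × 1.08×10³ × 7.21×10⁶ = 1.10×10⁻¹⁰ V²
V_n = √(1.10×10⁻¹⁰) = 1.05×10⁻⁵ V = 10.5 µV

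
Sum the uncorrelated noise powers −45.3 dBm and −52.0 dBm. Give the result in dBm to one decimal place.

Convert to linear, add, convert back:
P₁ = 2.95×10⁻⁸ W, P₂ = 6.31×10⁻⁹ W
P_tot = 3.58×10⁻⁸ W → 10 log₁₀(P_tot / 10⁻³) = −44.5 dBm

−44.5 dBm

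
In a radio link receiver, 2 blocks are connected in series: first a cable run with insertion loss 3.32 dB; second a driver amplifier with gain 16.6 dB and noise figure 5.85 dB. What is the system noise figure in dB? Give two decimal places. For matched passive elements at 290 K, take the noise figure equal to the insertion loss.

Convert to linear (a loss of L dB is a gain of −L dB): F_i = 10^(NF_i/10), G_i = 10^(G_i,dB/10)
  Stage 1: F_1 = 10^(3.32/10) = 2.148, G_1 = 10^(−3.32/10) = 0.4656
  Stage 2: F_2 = 10^(5.85/10) = 3.846, G_2 = 10^(16.6/10) = 45.71
Friis cascade:
  F = 2.148 + (3.846 − 1)/0.4656 = 8.260
NF = 10 log₁₀(8.260) = 9.17 dB

9.17 dB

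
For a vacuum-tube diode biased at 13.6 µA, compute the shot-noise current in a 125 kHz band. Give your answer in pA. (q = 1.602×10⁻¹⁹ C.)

I_n = √(2qI·B)
2qI·B = 2 × 1.602×10⁻¹⁹ × 1.36×10⁻⁵ × 1.25×10⁵ = 5.45×10⁻¹⁹ A²
I_n = √(5.45×10⁻¹⁹) = 7.38×10⁻¹⁰ A = 738 pA

738 pA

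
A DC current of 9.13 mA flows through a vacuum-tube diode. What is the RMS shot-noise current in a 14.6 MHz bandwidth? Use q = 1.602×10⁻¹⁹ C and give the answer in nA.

207 nA

I_n = √(2qI·B)
2qI·B = 2 × 1.602×10⁻¹⁹ × 9.13×10⁻³ × 1.46×10⁷ = 4.27×10⁻¹⁴ A²
I_n = √(4.27×10⁻¹⁴) = 2.07×10⁻⁷ A = 207 nA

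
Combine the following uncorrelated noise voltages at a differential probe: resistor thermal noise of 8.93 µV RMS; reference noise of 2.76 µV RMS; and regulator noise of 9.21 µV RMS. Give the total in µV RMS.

Uncorrelated sources add in power (mean-square): V_tot = √(ΣV_i²)
V_tot = √[(8.93×10⁻⁶)² + (2.76×10⁻⁶)² + (9.21×10⁻⁶)²] = 1.31×10⁻⁵ V = 13.1 µV

13.1 µV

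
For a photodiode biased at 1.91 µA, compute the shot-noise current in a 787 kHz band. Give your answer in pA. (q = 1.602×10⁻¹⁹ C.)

I_n = √(2qI·B)
2qI·B = 2 × 1.602×10⁻¹⁹ × 1.91×10⁻⁶ × 7.87×10⁵ = 4.82×10⁻¹⁹ A²
I_n = √(4.82×10⁻¹⁹) = 6.94×10⁻¹⁰ A = 694 pA

694 pA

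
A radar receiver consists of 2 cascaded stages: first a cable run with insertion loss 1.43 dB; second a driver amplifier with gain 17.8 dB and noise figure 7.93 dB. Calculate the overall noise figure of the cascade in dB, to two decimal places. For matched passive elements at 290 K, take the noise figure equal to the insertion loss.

Convert to linear (a loss of L dB is a gain of −L dB): F_i = 10^(NF_i/10), G_i = 10^(G_i,dB/10)
  Stage 1: F_1 = 10^(1.43/10) = 1.390, G_1 = 10^(−1.43/10) = 0.7194
  Stage 2: F_2 = 10^(7.93/10) = 6.209, G_2 = 10^(17.8/10) = 60.26
Friis cascade:
  F = 1.390 + (6.209 − 1)/0.7194 = 8.630
NF = 10 log₁₀(8.630) = 9.36 dB

9.36 dB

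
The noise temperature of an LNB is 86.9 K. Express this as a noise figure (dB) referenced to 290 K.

F = 1 + T_e/T₀ = 1 + 86.9/290 = 1.29966
NF = 10 log₁₀(1.29966) = 1.14 dB

1.14 dB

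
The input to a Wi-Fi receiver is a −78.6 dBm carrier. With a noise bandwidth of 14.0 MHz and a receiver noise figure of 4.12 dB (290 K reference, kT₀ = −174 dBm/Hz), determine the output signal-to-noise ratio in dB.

Noise floor: N = −174 + 10 log₁₀(B) + NF
10 log₁₀(1.40×10⁷) = 71.46 dB
N = −174 + 71.46 + 4.12 = −98.42 dBm
SNR = P_sig − N = −78.6 − (−98.42) = 19.82 dB → 19.8 dB

19.8 dB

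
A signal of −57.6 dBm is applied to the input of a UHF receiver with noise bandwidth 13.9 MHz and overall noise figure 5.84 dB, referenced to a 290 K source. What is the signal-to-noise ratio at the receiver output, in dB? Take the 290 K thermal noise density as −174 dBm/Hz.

39.1 dB

Noise floor: N = −174 + 10 log₁₀(B) + NF
10 log₁₀(1.39×10⁷) = 71.43 dB
N = −174 + 71.43 + 5.84 = −96.73 dBm
SNR = P_sig − N = −57.6 − (−96.73) = 39.13 dB → 39.1 dB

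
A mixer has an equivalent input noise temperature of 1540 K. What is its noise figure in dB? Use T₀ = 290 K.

F = 1 + T_e/T₀ = 1 + 1540/290 = 6.31034
NF = 10 log₁₀(6.31034) = 8.00 dB

8.00 dB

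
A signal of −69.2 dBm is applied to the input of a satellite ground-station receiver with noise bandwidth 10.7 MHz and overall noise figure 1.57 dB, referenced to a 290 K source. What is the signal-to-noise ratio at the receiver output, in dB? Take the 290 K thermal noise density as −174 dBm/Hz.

32.9 dB

Noise floor: N = −174 + 10 log₁₀(B) + NF
10 log₁₀(1.07×10⁷) = 70.29 dB
N = −174 + 70.29 + 1.57 = −102.14 dBm
SNR = P_sig − N = −69.2 − (−102.14) = 32.94 dB → 32.9 dB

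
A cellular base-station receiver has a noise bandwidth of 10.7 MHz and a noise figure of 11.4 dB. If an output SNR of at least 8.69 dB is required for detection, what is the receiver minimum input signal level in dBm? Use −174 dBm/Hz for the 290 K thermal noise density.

Sensitivity = −174 + 10 log₁₀(B) + NF + SNR_min
= −174 + 70.29 + 11.4 + 8.69
= −83.62 dBm → −83.6 dBm

−83.6 dBm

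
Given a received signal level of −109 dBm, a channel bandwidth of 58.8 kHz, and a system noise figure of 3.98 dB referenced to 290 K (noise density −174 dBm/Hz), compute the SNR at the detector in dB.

13.3 dB

Noise floor: N = −174 + 10 log₁₀(B) + NF
10 log₁₀(5.88×10⁴) = 47.69 dB
N = −174 + 47.69 + 3.98 = −122.33 dBm
SNR = P_sig − N = −109 − (−122.33) = 13.33 dB → 13.3 dB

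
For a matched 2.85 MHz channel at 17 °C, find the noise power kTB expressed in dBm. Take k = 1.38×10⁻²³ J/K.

−109.4 dBm

T = 17 °C + 273.15 = 290.15 K
P_n = kTB = 1.38×10⁻²³ × 290.15 × 2.85×10⁶ = 1.14×10⁻¹⁴ W
In dBm: 10 log₁₀(1.14×10⁻¹⁴ / 10⁻³) = −109.4 dBm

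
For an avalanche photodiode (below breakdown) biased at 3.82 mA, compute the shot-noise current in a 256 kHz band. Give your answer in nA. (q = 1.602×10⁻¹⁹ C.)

17.7 nA

I_n = √(2qI·B)
2qI·B = 2 × 1.602×10⁻¹⁹ × 3.82×10⁻³ × 2.56×10⁵ = 3.13×10⁻¹⁶ A²
I_n = √(3.13×10⁻¹⁶) = 1.77×10⁻⁸ A = 17.7 nA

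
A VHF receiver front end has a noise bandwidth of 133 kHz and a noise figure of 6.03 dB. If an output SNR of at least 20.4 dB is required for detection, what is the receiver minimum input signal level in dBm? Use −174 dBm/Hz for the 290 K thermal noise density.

−96.3 dBm

Sensitivity = −174 + 10 log₁₀(B) + NF + SNR_min
= −174 + 51.24 + 6.03 + 20.4
= −96.33 dBm → −96.3 dBm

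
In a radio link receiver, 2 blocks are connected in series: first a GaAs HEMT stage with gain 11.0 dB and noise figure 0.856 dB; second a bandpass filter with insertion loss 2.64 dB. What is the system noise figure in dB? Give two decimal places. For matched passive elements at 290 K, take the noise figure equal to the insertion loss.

Convert to linear (a loss of L dB is a gain of −L dB): F_i = 10^(NF_i/10), G_i = 10^(G_i,dB/10)
  Stage 1: F_1 = 10^(0.856/10) = 1.218, G_1 = 10^(11.0/10) = 12.59
  Stage 2: F_2 = 10^(2.64/10) = 1.837, G_2 = 10^(−2.64/10) = 0.5445
Friis cascade:
  F = 1.218 + (1.837 − 1)/12.59 = 1.284
NF = 10 log₁₀(1.284) = 1.09 dB

1.09 dB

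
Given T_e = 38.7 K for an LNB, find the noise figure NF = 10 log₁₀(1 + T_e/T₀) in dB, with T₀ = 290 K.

0.544 dB

F = 1 + T_e/T₀ = 1 + 38.7/290 = 1.13345
NF = 10 log₁₀(1.13345) = 0.544 dB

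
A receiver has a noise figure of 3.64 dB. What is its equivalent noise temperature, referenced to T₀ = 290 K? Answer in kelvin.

F = 10^(3.64/10) = 2.31206
T_e = (F − 1)·T₀ = (2.31206 − 1) × 290 = 380 K

380 K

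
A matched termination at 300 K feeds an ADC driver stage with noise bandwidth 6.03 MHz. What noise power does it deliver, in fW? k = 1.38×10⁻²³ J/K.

25.0 fW

P_n = kTB = 1.38×10⁻²³ × 300 × 6.03×10⁶ = 2.50×10⁻¹⁴ W = 25.0 fW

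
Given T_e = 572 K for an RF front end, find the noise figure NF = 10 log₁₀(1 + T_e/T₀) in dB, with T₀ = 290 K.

4.73 dB

F = 1 + T_e/T₀ = 1 + 572/290 = 2.97241
NF = 10 log₁₀(2.97241) = 4.73 dB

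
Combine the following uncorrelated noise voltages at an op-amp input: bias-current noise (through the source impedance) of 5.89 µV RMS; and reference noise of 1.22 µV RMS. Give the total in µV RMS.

6.02 µV

Uncorrelated sources add in power (mean-square): V_tot = √(ΣV_i²)
V_tot = √[(5.89×10⁻⁶)² + (1.22×10⁻⁶)²] = 6.02×10⁻⁶ V = 6.02 µV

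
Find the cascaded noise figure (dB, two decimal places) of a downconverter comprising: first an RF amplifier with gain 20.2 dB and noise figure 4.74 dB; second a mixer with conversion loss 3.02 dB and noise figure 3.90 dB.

Convert to linear (a loss of L dB is a gain of −L dB): F_i = 10^(NF_i/10), G_i = 10^(G_i,dB/10)
  Stage 1: F_1 = 10^(4.74/10) = 2.979, G_1 = 10^(20.2/10) = 104.7
  Stage 2: F_2 = 10^(3.90/10) = 2.455, G_2 = 10^(−3.02/10) = 0.4989
Friis cascade:
  F = 2.979 + (2.455 − 1)/104.7 = 2.992
NF = 10 log₁₀(2.992) = 4.76 dB

4.76 dB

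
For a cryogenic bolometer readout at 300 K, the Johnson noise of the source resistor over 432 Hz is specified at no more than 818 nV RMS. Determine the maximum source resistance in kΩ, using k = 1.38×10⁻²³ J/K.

Johnson–Nyquist: V_n = √(4kTRB) ⇒ R = V_n² / (4kTB)
4kTB = 4 × 1.38×10⁻²³ × 300 × 4.32×10² = 7.15×10⁻¹⁸
R = (8.18×10⁻⁷)² / 7.15×10⁻¹⁸ = 9.35×10⁴ Ω = 93.5 kΩ

93.5 kΩ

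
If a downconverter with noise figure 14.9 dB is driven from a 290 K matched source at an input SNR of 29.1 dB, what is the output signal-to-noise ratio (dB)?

14.2 dB

By definition F = SNR_in/SNR_out, so in dB: SNR_out = SNR_in − NF
SNR_out = 29.1 − 14.9 = 14.2 dB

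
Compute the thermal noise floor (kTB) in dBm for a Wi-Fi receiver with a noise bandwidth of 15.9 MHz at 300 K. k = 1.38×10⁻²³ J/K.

−101.8 dBm

P_n = kTB = 1.38×10⁻²³ × 300 × 1.59×10⁷ = 6.58×10⁻¹⁴ W
In dBm: 10 log₁₀(6.58×10⁻¹⁴ / 10⁻³) = −101.8 dBm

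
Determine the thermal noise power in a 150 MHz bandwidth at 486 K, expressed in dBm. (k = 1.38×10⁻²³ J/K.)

−90.0 dBm

P_n = kTB = 1.38×10⁻²³ × 486 × 1.50×10⁸ = 1.01×10⁻¹² W
In dBm: 10 log₁₀(1.01×10⁻¹² / 10⁻³) = −90.0 dBm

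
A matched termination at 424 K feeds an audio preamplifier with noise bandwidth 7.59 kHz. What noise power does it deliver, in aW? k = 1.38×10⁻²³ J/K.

P_n = kTB = 1.38×10⁻²³ × 424 × 7.59×10³ = 4.44×10⁻¹⁷ W = 44.4 aW

44.4 aW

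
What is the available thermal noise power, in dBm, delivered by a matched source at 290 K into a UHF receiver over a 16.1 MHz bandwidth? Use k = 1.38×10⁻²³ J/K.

−101.9 dBm

P_n = kTB = 1.38×10⁻²³ × 290 × 1.61×10⁷ = 6.44×10⁻¹⁴ W
In dBm: 10 log₁₀(6.44×10⁻¹⁴ / 10⁻³) = −101.9 dBm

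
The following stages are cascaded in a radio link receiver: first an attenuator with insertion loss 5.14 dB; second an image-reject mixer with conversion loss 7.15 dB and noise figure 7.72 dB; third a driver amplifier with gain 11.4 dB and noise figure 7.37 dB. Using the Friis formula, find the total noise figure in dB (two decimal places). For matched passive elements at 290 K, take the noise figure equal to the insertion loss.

19.77 dB

Convert to linear (a loss of L dB is a gain of −L dB): F_i = 10^(NF_i/10), G_i = 10^(G_i,dB/10)
  Stage 1: F_1 = 10^(5.14/10) = 3.266, G_1 = 10^(−5.14/10) = 0.3062
  Stage 2: F_2 = 10^(7.72/10) = 5.916, G_2 = 10^(−7.15/10) = 0.1928
  Stage 3: F_3 = 10^(7.37/10) = 5.458, G_3 = 10^(11.4/10) = 13.80
Friis cascade:
  F = 3.266 + (5.916 − 1)/0.3062 + (5.458 − 1)/0.05902 = 94.85
NF = 10 log₁₀(94.85) = 19.77 dB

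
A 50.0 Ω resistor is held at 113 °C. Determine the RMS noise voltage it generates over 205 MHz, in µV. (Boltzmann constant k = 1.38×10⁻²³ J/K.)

14.8 µV

T = 113 °C + 273.15 = 386.15 K
V_n = √(4kTRB)
4kTRB = 4 × 1.38×10⁻²³ × 386.15 × 5.00×10¹ × 2.05×10⁸ = 2.18×10⁻¹⁰ V²
V_n = √(2.18×10⁻¹⁰) = 1.48×10⁻⁵ V = 14.8 µV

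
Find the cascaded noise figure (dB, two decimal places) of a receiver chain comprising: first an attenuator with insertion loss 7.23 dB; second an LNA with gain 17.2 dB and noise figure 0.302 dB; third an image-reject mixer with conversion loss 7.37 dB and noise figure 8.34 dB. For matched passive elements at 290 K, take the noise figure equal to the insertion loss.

Convert to linear (a loss of L dB is a gain of −L dB): F_i = 10^(NF_i/10), G_i = 10^(G_i,dB/10)
  Stage 1: F_1 = 10^(7.23/10) = 5.284, G_1 = 10^(−7.23/10) = 0.1892
  Stage 2: F_2 = 10^(0.302/10) = 1.072, G_2 = 10^(17.2/10) = 52.48
  Stage 3: F_3 = 10^(8.34/10) = 6.823, G_3 = 10^(−7.37/10) = 0.1832
Friis cascade:
  F = 5.284 + (1.072 − 1)/0.1892 + (6.823 − 1)/9.931 = 6.251
NF = 10 log₁₀(6.251) = 7.96 dB

7.96 dB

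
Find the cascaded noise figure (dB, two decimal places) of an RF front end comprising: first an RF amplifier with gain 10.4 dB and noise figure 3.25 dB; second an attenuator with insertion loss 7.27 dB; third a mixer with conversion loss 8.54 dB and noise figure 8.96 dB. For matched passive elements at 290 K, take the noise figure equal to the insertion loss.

Convert to linear (a loss of L dB is a gain of −L dB): F_i = 10^(NF_i/10), G_i = 10^(G_i,dB/10)
  Stage 1: F_1 = 10^(3.25/10) = 2.113, G_1 = 10^(10.4/10) = 10.96
  Stage 2: F_2 = 10^(7.27/10) = 5.333, G_2 = 10^(−7.27/10) = 0.1875
  Stage 3: F_3 = 10^(8.96/10) = 7.870, G_3 = 10^(−8.54/10) = 0.1400
Friis cascade:
  F = 2.113 + (5.333 − 1)/10.96 + (7.870 − 1)/2.056 = 5.851
NF = 10 log₁₀(5.851) = 7.67 dB

7.67 dB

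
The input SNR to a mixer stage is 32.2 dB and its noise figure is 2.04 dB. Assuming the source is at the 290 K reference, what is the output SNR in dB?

By definition F = SNR_in/SNR_out, so in dB: SNR_out = SNR_in − NF
SNR_out = 32.2 − 2.04 = 30.16 dB

30.16 dB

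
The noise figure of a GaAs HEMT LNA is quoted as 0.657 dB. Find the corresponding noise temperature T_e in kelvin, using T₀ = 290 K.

47.4 K

F = 10^(0.657/10) = 1.16332
T_e = (F − 1)·T₀ = (1.16332 − 1) × 290 = 47.4 K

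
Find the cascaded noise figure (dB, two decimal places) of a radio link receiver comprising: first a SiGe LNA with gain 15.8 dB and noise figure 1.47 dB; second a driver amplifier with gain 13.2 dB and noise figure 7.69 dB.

1.85 dB

Convert to linear (a loss of L dB is a gain of −L dB): F_i = 10^(NF_i/10), G_i = 10^(G_i,dB/10)
  Stage 1: F_1 = 10^(1.47/10) = 1.403, G_1 = 10^(15.8/10) = 38.02
  Stage 2: F_2 = 10^(7.69/10) = 5.875, G_2 = 10^(13.2/10) = 20.89
Friis cascade:
  F = 1.403 + (5.875 − 1)/38.02 = 1.531
NF = 10 log₁₀(1.531) = 1.85 dB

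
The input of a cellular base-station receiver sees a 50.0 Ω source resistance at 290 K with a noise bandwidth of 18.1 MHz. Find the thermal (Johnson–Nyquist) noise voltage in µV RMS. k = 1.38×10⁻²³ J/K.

3.81 µV

V_n = √(4kTRB)
4kTRB = 4 × 1.38×10⁻²³ × 290 × 5.00×10¹ × 1.81×10⁷ = 1.45×10⁻¹¹ V²
V_n = √(1.45×10⁻¹¹) = 3.81×10⁻⁶ V = 3.81 µV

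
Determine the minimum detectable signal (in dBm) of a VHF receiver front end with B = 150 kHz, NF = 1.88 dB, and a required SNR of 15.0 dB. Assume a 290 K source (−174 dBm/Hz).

Sensitivity = −174 + 10 log₁₀(B) + NF + SNR_min
= −174 + 51.76 + 1.88 + 15.0
= −105.36 dBm → −105.4 dBm

−105.4 dBm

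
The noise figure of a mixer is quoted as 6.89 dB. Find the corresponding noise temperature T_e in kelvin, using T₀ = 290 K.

1127 K

F = 10^(6.89/10) = 4.88652
T_e = (F − 1)·T₀ = (4.88652 − 1) × 290 = 1127 K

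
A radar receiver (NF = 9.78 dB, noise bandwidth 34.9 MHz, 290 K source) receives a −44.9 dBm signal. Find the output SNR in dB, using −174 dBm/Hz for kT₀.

43.9 dB

Noise floor: N = −174 + 10 log₁₀(B) + NF
10 log₁₀(3.49×10⁷) = 75.43 dB
N = −174 + 75.43 + 9.78 = −88.79 dBm
SNR = P_sig − N = −44.9 − (−88.79) = 43.89 dB → 43.9 dB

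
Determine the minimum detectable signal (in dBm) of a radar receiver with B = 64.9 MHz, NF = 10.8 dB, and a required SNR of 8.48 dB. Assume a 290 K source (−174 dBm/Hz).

Sensitivity = −174 + 10 log₁₀(B) + NF + SNR_min
= −174 + 78.12 + 10.8 + 8.48
= −76.60 dBm → −76.6 dBm

−76.6 dBm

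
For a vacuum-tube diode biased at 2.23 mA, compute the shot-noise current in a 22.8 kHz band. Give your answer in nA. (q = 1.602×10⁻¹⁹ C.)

I_n = √(2qI·B)
2qI·B = 2 × 1.602×10⁻¹⁹ × 2.23×10⁻³ × 2.28×10⁴ = 1.63×10⁻¹⁷ A²
I_n = √(1.63×10⁻¹⁷) = 4.04×10⁻⁹ A = 4.04 nA

4.04 nA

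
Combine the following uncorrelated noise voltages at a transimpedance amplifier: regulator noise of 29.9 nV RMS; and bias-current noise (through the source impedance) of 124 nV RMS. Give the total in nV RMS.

Uncorrelated sources add in power (mean-square): V_tot = √(ΣV_i²)
V_tot = √[(2.99×10⁻⁸)² + (1.24×10⁻⁷)²] = 1.28×10⁻⁷ V = 128 nV

128 nV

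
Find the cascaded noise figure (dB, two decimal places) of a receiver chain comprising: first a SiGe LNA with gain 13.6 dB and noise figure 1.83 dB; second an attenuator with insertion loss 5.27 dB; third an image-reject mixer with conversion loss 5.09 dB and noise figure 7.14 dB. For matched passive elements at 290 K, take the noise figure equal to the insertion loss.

3.50 dB

Convert to linear (a loss of L dB is a gain of −L dB): F_i = 10^(NF_i/10), G_i = 10^(G_i,dB/10)
  Stage 1: F_1 = 10^(1.83/10) = 1.524, G_1 = 10^(13.6/10) = 22.91
  Stage 2: F_2 = 10^(5.27/10) = 3.365, G_2 = 10^(−5.27/10) = 0.2972
  Stage 3: F_3 = 10^(7.14/10) = 5.176, G_3 = 10^(−5.09/10) = 0.3097
Friis cascade:
  F = 1.524 + (3.365 − 1)/22.91 + (5.176 − 1)/6.808 = 2.241
NF = 10 log₁₀(2.241) = 3.50 dB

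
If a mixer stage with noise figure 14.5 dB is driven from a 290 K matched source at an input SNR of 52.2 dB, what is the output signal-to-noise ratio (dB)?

By definition F = SNR_in/SNR_out, so in dB: SNR_out = SNR_in − NF
SNR_out = 52.2 − 14.5 = 37.7 dB

37.7 dB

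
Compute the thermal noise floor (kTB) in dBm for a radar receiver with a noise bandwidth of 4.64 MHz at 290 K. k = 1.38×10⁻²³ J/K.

−107.3 dBm

P_n = kTB = 1.38×10⁻²³ × 290 × 4.64×10⁶ = 1.86×10⁻¹⁴ W
In dBm: 10 log₁₀(1.86×10⁻¹⁴ / 10⁻³) = −107.3 dBm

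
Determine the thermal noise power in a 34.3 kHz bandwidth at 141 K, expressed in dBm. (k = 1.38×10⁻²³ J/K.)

P_n = kTB = 1.38×10⁻²³ × 141 × 3.43×10⁴ = 6.67×10⁻¹⁷ W
In dBm: 10 log₁₀(6.67×10⁻¹⁷ / 10⁻³) = −131.8 dBm

−131.8 dBm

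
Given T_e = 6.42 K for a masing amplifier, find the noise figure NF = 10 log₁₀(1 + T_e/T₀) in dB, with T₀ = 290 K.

0.095 dB

F = 1 + T_e/T₀ = 1 + 6.42/290 = 1.02214
NF = 10 log₁₀(1.02214) = 0.095 dB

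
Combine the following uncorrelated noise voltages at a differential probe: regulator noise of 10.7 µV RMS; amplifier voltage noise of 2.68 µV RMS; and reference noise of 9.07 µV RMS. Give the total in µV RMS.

14.3 µV

Uncorrelated sources add in power (mean-square): V_tot = √(ΣV_i²)
V_tot = √[(1.07×10⁻⁵)² + (2.68×10⁻⁶)² + (9.07×10⁻⁶)²] = 1.43×10⁻⁵ V = 14.3 µV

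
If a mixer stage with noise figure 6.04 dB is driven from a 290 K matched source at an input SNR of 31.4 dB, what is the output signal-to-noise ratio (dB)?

25.36 dB

By definition F = SNR_in/SNR_out, so in dB: SNR_out = SNR_in − NF
SNR_out = 31.4 − 6.04 = 25.36 dB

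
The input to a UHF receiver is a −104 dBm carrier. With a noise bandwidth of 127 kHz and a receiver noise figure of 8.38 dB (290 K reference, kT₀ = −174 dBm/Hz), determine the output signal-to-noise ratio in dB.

10.6 dB

Noise floor: N = −174 + 10 log₁₀(B) + NF
10 log₁₀(1.27×10⁵) = 51.04 dB
N = −174 + 51.04 + 8.38 = −114.58 dBm
SNR = P_sig − N = −104 − (−114.58) = 10.58 dB → 10.6 dB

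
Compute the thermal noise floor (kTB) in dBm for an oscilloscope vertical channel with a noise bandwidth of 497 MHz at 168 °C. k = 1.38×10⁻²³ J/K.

−85.2 dBm

T = 168 °C + 273.15 = 441.15 K
P_n = kTB = 1.38×10⁻²³ × 441.15 × 4.97×10⁸ = 3.03×10⁻¹² W
In dBm: 10 log₁₀(3.03×10⁻¹² / 10⁻³) = −85.2 dBm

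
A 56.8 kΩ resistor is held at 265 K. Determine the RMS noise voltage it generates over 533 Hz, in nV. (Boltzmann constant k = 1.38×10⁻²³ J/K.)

V_n = √(4kTRB)
4kTRB = 4 × 1.38×10⁻²³ × 265 × 5.68×10⁴ × 5.33×10² = 4.43×10⁻¹³ V²
V_n = √(4.43×10⁻¹³) = 6.65×10⁻⁷ V = 665 nV

665 nV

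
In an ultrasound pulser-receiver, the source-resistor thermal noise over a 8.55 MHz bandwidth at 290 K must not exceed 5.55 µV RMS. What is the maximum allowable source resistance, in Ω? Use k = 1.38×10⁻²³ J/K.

Johnson–Nyquist: V_n = √(4kTRB) ⇒ R = V_n² / (4kTB)
4kTB = 4 × 1.38×10⁻²³ × 290 × 8.55×10⁶ = 1.37×10⁻¹³
R = (5.55×10⁻⁶)² / 1.37×10⁻¹³ = 2.25×10² Ω = 225 Ω

225 Ω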